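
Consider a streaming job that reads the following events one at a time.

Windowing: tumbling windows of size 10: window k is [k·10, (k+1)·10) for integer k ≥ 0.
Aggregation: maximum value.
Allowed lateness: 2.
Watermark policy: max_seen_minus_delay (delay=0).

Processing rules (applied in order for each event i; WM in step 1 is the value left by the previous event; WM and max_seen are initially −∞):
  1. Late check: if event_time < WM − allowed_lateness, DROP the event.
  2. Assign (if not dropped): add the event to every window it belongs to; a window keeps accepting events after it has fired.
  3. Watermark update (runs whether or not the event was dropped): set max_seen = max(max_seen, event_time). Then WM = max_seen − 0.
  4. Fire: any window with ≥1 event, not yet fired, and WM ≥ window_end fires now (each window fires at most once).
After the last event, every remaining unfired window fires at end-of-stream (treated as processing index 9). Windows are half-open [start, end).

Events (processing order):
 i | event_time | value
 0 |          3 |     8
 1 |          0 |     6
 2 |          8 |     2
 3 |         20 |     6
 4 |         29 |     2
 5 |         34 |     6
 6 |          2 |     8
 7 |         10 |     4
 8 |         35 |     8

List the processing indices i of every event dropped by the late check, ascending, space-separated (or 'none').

1 6 7

i=0 t=3 v=8: → [0,10); WM=3
i=1 t=0 v=6: DROP (t<3-2); WM=3
i=2 t=8 v=2: → [0,10); WM=8
i=3 t=20 v=6: → [20,30); WM=20; [0,10) fires=8
i=4 t=29 v=2: → [20,30); WM=29
i=5 t=34 v=6: → [30,40); WM=34; [20,30) fires=6
i=6 t=2 v=8: DROP (t<34-2); WM=34
i=7 t=10 v=4: DROP (t<34-2); WM=34
i=8 t=35 v=8: → [30,40); WM=35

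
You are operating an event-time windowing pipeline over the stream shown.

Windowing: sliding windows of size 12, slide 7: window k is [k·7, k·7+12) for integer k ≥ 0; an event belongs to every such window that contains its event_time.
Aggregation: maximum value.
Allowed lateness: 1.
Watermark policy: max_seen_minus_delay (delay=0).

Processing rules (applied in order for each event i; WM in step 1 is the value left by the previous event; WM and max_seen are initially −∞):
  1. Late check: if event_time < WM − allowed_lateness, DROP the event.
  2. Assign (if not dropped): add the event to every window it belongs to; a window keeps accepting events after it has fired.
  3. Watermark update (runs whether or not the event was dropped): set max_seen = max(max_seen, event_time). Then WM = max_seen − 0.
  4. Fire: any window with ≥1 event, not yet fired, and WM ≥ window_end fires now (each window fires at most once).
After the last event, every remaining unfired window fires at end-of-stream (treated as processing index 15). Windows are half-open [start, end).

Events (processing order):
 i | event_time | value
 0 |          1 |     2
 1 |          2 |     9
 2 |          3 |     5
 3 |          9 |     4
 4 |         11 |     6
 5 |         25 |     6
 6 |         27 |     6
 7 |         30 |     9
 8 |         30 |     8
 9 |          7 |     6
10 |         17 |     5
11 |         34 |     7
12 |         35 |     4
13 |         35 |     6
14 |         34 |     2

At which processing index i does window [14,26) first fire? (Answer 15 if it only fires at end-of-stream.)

i=0 t=1 v=2: → [0,12); WM=1
i=1 t=2 v=9: → [0,12); WM=2
i=2 t=3 v=5: → [0,12); WM=3
i=3 t=9 v=4: → [7,19),[0,12); WM=9
i=4 t=11 v=6: → [7,19),[0,12); WM=11
i=5 t=25 v=6: → [21,33),[14,26); WM=25; [0,12) fires=9 [7,19) fires=6
i=6 t=27 v=6: → [21,33); WM=27; [14,26) fires=6
i=7 t=30 v=9: → [28,40),[21,33); WM=30
i=8 t=30 v=8: → [28,40),[21,33); WM=30
i=9 t=7 v=6: DROP (t<30-1); WM=30
i=10 t=17 v=5: DROP (t<30-1); WM=30
i=11 t=34 v=7: → [28,40); WM=34; [21,33) fires=9
i=12 t=35 v=4: → [35,47),[28,40); WM=35
i=13 t=35 v=6: → [35,47),[28,40); WM=35
i=14 t=34 v=2: → [28,40); WM=35

6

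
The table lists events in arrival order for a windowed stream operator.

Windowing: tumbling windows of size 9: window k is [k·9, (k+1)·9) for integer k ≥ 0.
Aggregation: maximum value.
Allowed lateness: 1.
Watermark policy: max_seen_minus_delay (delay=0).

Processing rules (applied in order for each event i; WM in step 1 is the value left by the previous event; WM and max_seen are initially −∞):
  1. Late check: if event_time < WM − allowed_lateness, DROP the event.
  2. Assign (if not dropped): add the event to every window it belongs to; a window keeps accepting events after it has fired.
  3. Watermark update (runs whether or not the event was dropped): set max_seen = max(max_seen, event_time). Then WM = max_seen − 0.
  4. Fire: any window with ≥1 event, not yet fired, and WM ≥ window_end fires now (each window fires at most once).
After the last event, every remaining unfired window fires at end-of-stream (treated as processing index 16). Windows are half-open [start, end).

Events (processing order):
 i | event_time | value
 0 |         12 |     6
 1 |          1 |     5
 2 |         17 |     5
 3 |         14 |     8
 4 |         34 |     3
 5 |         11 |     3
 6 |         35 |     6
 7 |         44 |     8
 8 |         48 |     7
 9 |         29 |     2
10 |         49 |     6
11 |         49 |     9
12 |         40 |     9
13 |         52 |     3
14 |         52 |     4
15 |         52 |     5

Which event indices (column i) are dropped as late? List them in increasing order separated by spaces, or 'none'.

i=0 t=12 v=6: → [9,18); WM=12
i=1 t=1 v=5: DROP (t<12-1); WM=12
i=2 t=17 v=5: → [9,18); WM=17
i=3 t=14 v=8: DROP (t<17-1); WM=17
i=4 t=34 v=3: → [27,36); WM=34; [9,18) fires=6
i=5 t=11 v=3: DROP (t<34-1); WM=34
i=6 t=35 v=6: → [27,36); WM=35
i=7 t=44 v=8: → [36,45); WM=44; [27,36) fires=6
i=8 t=48 v=7: → [45,54); WM=48; [36,45) fires=8
i=9 t=29 v=2: DROP (t<48-1); WM=48
i=10 t=49 v=6: → [45,54); WM=49
i=11 t=49 v=9: → [45,54); WM=49
i=12 t=40 v=9: DROP (t<49-1); WM=49
i=13 t=52 v=3: → [45,54); WM=52
i=14 t=52 v=4: → [45,54); WM=52
i=15 t=52 v=5: → [45,54); WM=52

1 3 5 9 12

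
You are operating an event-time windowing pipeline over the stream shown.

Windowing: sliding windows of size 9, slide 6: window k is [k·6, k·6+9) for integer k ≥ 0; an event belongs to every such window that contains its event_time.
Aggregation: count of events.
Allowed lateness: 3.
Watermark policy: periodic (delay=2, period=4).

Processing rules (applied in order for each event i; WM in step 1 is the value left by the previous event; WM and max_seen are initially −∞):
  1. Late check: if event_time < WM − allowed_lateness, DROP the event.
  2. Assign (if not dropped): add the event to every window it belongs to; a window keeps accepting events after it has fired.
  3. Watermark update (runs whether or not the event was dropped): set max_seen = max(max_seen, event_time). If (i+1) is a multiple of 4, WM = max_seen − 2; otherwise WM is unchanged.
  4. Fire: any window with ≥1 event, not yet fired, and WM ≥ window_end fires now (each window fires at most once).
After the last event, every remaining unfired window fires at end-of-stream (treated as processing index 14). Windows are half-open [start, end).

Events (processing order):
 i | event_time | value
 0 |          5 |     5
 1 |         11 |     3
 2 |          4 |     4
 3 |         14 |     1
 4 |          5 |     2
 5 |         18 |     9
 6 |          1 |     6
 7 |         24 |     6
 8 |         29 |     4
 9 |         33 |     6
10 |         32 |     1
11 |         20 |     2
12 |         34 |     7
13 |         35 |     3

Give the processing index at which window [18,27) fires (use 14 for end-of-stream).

i=0 t=5 v=5: → [0,9); WM=−∞
i=1 t=11 v=3: → [6,15); WM=−∞
i=2 t=4 v=4: → [0,9); WM=−∞
i=3 t=14 v=1: → [12,21),[6,15); WM=12; [0,9) fires=2
i=4 t=5 v=2: DROP (t<12-3); WM=12
i=5 t=18 v=9: → [18,27),[12,21); WM=12
i=6 t=1 v=6: DROP (t<12-3); WM=12
i=7 t=24 v=6: → [24,33),[18,27); WM=22; [6,15) fires=2 [12,21) fires=2
i=8 t=29 v=4: → [24,33); WM=22
i=9 t=33 v=6: → [30,39); WM=22
i=10 t=32 v=1: → [30,39),[24,33); WM=22
i=11 t=20 v=2: → [18,27),[12,21); WM=31; [18,27) fires=3
i=12 t=34 v=7: → [30,39); WM=31
i=13 t=35 v=3: → [30,39); WM=31

11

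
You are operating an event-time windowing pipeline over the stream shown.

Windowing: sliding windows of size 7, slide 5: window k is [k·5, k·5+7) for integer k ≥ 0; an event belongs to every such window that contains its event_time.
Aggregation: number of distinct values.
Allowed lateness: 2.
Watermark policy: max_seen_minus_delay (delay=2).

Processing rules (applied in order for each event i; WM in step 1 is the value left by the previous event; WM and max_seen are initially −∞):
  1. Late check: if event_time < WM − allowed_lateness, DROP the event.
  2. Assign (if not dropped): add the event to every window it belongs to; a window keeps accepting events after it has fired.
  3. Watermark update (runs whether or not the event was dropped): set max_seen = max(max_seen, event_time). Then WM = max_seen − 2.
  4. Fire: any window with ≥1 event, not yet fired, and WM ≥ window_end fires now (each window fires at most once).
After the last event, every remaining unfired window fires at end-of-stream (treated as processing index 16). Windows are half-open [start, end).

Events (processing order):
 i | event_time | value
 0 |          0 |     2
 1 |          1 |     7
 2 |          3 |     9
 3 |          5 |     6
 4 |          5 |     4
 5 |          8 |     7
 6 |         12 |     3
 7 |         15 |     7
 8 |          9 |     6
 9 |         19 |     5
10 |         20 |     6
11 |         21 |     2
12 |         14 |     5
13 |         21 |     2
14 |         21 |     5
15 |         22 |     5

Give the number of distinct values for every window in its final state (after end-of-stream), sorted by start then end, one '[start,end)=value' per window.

[0,7)=5 [5,12)=3 [10,17)=2 [15,22)=4 [20,27)=3

i=0 t=0 v=2: → [0,7); WM=-2
i=1 t=1 v=7: → [0,7); WM=-1
i=2 t=3 v=9: → [0,7); WM=1
i=3 t=5 v=6: → [5,12),[0,7); WM=3
i=4 t=5 v=4: → [5,12),[0,7); WM=3
i=5 t=8 v=7: → [5,12); WM=6
i=6 t=12 v=3: → [10,17); WM=10; [0,7) fires=5
i=7 t=15 v=7: → [15,22),[10,17); WM=13; [5,12) fires=3
i=8 t=9 v=6: DROP (t<13-2); WM=13
i=9 t=19 v=5: → [15,22); WM=17; [10,17) fires=2
i=10 t=20 v=6: → [20,27),[15,22); WM=18
i=11 t=21 v=2: → [20,27),[15,22); WM=19
i=12 t=14 v=5: DROP (t<19-2); WM=19
i=13 t=21 v=2: → [20,27),[15,22); WM=19
i=14 t=21 v=5: → [20,27),[15,22); WM=19
i=15 t=22 v=5: → [20,27); WM=20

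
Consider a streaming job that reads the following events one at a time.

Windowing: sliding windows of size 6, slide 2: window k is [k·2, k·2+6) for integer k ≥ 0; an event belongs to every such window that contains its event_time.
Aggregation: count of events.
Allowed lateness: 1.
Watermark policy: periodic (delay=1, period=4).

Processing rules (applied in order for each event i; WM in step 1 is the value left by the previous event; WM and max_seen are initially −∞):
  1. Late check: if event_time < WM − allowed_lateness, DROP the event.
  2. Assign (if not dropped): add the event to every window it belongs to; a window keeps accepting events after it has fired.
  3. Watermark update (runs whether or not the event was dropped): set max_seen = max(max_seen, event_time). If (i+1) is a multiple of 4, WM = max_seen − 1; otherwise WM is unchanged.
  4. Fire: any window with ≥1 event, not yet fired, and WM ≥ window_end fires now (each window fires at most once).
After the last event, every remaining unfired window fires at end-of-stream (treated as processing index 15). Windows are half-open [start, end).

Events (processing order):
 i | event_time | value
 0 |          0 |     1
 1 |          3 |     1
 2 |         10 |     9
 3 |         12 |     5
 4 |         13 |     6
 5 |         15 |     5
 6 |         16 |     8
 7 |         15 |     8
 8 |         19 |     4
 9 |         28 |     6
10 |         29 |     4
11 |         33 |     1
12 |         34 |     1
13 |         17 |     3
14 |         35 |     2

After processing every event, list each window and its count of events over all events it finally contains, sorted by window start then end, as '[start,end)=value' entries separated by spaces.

i=0 t=0 v=1: → [0,6); WM=−∞
i=1 t=3 v=1: → [2,8),[0,6); WM=−∞
i=2 t=10 v=9: → [10,16),[8,14),[6,12); WM=−∞
i=3 t=12 v=5: → [12,18),[10,16),[8,14); WM=11; [0,6) fires=2 [2,8) fires=1
i=4 t=13 v=6: → [12,18),[10,16),[8,14); WM=11
i=5 t=15 v=5: → [14,20),[12,18),[10,16); WM=11
i=6 t=16 v=8: → [16,22),[14,20),[12,18); WM=11
i=7 t=15 v=8: → [14,20),[12,18),[10,16); WM=15; [6,12) fires=1 [8,14) fires=3
i=8 t=19 v=4: → [18,24),[16,22),[14,20); WM=15
i=9 t=28 v=6: → [28,34),[26,32),[24,30); WM=15
i=10 t=29 v=4: → [28,34),[26,32),[24,30); WM=15
i=11 t=33 v=1: → [32,38),[30,36),[28,34); WM=32; [10,16) fires=5 [12,18) fires=5 [14,20) fires=4 [16,22) fires=2 [18,24) fires=1 [24,30) fires=2 [26,32) fires=2
i=12 t=34 v=1: → [34,40),[32,38),[30,36); WM=32
i=13 t=17 v=3: DROP (t<32-1); WM=32
i=14 t=35 v=2: → [34,40),[32,38),[30,36); WM=32

[0,6)=2 [2,8)=1 [6,12)=1 [8,14)=3 [10,16)=5 [12,18)=5 [14,20)=4 [16,22)=2 [18,24)=1 [24,30)=2 [26,32)=2 [28,34)=3 [30,36)=3 [32,38)=3 [34,40)=2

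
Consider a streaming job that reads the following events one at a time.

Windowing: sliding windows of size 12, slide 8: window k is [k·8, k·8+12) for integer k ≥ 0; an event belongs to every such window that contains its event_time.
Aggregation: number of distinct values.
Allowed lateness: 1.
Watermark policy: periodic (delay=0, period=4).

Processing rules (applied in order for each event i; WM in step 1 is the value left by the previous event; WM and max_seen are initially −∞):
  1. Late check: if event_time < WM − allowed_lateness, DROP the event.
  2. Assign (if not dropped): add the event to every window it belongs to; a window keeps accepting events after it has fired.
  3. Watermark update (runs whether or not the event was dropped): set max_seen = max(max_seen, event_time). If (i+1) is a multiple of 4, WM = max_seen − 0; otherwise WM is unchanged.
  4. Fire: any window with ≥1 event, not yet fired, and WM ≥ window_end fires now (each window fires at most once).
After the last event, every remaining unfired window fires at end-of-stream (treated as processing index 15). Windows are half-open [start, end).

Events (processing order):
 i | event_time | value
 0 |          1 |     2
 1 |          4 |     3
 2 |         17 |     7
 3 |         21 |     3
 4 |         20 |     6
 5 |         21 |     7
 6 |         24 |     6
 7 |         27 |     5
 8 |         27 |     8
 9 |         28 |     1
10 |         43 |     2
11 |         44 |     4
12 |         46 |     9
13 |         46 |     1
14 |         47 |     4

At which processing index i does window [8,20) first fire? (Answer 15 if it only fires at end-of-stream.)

3

i=0 t=1 v=2: → [0,12); WM=−∞
i=1 t=4 v=3: → [0,12); WM=−∞
i=2 t=17 v=7: → [16,28),[8,20); WM=−∞
i=3 t=21 v=3: → [16,28); WM=21; [0,12) fires=2 [8,20) fires=1
i=4 t=20 v=6: → [16,28); WM=21
i=5 t=21 v=7: → [16,28); WM=21
i=6 t=24 v=6: → [24,36),[16,28); WM=21
i=7 t=27 v=5: → [24,36),[16,28); WM=27
i=8 t=27 v=8: → [24,36),[16,28); WM=27
i=9 t=28 v=1: → [24,36); WM=27
i=10 t=43 v=2: → [40,52),[32,44); WM=27
i=11 t=44 v=4: → [40,52); WM=44; [16,28) fires=5 [24,36) fires=4 [32,44) fires=1
i=12 t=46 v=9: → [40,52); WM=44
i=13 t=46 v=1: → [40,52); WM=44
i=14 t=47 v=4: → [40,52); WM=44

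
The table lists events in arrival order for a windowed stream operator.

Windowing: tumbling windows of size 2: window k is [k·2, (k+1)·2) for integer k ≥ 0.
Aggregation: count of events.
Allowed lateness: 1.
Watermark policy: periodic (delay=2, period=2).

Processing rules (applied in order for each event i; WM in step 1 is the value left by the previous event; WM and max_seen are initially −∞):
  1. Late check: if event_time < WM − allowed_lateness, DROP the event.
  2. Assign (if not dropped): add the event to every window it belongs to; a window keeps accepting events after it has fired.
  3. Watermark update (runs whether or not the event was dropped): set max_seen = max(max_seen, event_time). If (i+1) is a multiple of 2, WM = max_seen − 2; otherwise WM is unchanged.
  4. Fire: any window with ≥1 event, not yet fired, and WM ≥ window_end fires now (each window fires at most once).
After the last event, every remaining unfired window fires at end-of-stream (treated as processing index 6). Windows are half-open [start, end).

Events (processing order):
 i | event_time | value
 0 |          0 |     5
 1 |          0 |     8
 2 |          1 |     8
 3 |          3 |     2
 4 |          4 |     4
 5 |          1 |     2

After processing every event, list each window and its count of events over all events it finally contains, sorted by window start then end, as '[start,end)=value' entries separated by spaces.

[0,2)=4 [2,4)=1 [4,6)=1

i=0 t=0 v=5: → [0,2); WM=−∞
i=1 t=0 v=8: → [0,2); WM=-2
i=2 t=1 v=8: → [0,2); WM=-2
i=3 t=3 v=2: → [2,4); WM=1
i=4 t=4 v=4: → [4,6); WM=1
i=5 t=1 v=2: → [0,2); WM=2; [0,2) fires=4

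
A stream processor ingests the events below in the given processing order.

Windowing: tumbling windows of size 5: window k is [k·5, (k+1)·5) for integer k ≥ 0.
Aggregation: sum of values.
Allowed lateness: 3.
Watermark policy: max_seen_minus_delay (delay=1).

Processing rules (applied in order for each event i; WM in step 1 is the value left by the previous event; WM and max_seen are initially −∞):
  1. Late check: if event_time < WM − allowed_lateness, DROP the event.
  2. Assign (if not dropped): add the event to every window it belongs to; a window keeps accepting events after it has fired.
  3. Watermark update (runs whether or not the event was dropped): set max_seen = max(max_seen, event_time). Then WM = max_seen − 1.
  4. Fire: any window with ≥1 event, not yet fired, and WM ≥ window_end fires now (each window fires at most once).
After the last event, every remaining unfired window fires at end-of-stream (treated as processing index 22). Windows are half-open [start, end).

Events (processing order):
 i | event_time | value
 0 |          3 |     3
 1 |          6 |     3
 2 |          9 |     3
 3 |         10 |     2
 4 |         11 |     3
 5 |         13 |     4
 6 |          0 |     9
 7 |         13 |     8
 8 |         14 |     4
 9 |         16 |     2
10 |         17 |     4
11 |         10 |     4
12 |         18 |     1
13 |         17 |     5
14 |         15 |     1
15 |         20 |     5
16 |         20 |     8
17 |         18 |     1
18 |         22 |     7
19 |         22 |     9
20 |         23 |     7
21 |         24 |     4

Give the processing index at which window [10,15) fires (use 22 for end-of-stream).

9

i=0 t=3 v=3: → [0,5); WM=2
i=1 t=6 v=3: → [5,10); WM=5; [0,5) fires=3
i=2 t=9 v=3: → [5,10); WM=8
i=3 t=10 v=2: → [10,15); WM=9
i=4 t=11 v=3: → [10,15); WM=10; [5,10) fires=6
i=5 t=13 v=4: → [10,15); WM=12
i=6 t=0 v=9: DROP (t<12-3); WM=12
i=7 t=13 v=8: → [10,15); WM=12
i=8 t=14 v=4: → [10,15); WM=13
i=9 t=16 v=2: → [15,20); WM=15; [10,15) fires=21
i=10 t=17 v=4: → [15,20); WM=16
i=11 t=10 v=4: DROP (t<16-3); WM=16
i=12 t=18 v=1: → [15,20); WM=17
i=13 t=17 v=5: → [15,20); WM=17
i=14 t=15 v=1: → [15,20); WM=17
i=15 t=20 v=5: → [20,25); WM=19
i=16 t=20 v=8: → [20,25); WM=19
i=17 t=18 v=1: → [15,20); WM=19
i=18 t=22 v=7: → [20,25); WM=21; [15,20) fires=14
i=19 t=22 v=9: → [20,25); WM=21
i=20 t=23 v=7: → [20,25); WM=22
i=21 t=24 v=4: → [20,25); WM=23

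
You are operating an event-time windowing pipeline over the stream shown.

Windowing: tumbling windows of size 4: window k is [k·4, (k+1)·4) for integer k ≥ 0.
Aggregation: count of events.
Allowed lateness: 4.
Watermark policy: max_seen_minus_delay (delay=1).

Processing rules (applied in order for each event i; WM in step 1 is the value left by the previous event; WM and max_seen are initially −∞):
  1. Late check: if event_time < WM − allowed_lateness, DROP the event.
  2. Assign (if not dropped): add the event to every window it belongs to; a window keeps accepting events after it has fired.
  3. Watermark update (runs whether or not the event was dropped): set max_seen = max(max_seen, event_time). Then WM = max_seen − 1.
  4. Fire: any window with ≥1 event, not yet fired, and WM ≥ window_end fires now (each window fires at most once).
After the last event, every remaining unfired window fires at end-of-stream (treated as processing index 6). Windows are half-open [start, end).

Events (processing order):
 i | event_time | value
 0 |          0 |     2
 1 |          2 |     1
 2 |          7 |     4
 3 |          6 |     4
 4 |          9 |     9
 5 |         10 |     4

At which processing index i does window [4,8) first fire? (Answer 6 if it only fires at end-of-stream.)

i=0 t=0 v=2: → [0,4); WM=-1
i=1 t=2 v=1: → [0,4); WM=1
i=2 t=7 v=4: → [4,8); WM=6; [0,4) fires=2
i=3 t=6 v=4: → [4,8); WM=6
i=4 t=9 v=9: → [8,12); WM=8; [4,8) fires=2
i=5 t=10 v=4: → [8,12); WM=9

4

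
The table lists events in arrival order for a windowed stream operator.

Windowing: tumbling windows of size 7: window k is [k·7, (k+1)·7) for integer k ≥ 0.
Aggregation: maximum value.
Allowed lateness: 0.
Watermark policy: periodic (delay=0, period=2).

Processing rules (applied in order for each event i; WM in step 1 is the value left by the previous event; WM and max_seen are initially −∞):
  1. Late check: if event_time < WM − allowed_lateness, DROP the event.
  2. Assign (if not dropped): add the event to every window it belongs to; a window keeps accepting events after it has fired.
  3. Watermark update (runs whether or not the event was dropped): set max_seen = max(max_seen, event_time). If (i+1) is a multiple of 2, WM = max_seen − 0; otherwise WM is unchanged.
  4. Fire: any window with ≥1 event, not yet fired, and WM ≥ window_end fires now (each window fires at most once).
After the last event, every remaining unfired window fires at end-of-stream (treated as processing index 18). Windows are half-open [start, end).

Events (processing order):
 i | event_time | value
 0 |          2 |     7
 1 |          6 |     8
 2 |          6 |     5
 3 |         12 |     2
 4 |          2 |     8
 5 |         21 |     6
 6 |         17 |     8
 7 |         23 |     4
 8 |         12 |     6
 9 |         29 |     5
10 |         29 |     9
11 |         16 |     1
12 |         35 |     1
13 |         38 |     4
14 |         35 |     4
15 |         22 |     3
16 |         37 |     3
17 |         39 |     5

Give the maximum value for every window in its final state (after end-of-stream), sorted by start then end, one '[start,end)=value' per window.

[0,7)=8 [7,14)=2 [21,28)=6 [28,35)=9 [35,42)=5

i=0 t=2 v=7: → [0,7); WM=−∞
i=1 t=6 v=8: → [0,7); WM=6
i=2 t=6 v=5: → [0,7); WM=6
i=3 t=12 v=2: → [7,14); WM=12; [0,7) fires=8
i=4 t=2 v=8: DROP (t<12-0); WM=12
i=5 t=21 v=6: → [21,28); WM=21; [7,14) fires=2
i=6 t=17 v=8: DROP (t<21-0); WM=21
i=7 t=23 v=4: → [21,28); WM=23
i=8 t=12 v=6: DROP (t<23-0); WM=23
i=9 t=29 v=5: → [28,35); WM=29; [21,28) fires=6
i=10 t=29 v=9: → [28,35); WM=29
i=11 t=16 v=1: DROP (t<29-0); WM=29
i=12 t=35 v=1: → [35,42); WM=29
i=13 t=38 v=4: → [35,42); WM=38; [28,35) fires=9
i=14 t=35 v=4: DROP (t<38-0); WM=38
i=15 t=22 v=3: DROP (t<38-0); WM=38
i=16 t=37 v=3: DROP (t<38-0); WM=38
i=17 t=39 v=5: → [35,42); WM=39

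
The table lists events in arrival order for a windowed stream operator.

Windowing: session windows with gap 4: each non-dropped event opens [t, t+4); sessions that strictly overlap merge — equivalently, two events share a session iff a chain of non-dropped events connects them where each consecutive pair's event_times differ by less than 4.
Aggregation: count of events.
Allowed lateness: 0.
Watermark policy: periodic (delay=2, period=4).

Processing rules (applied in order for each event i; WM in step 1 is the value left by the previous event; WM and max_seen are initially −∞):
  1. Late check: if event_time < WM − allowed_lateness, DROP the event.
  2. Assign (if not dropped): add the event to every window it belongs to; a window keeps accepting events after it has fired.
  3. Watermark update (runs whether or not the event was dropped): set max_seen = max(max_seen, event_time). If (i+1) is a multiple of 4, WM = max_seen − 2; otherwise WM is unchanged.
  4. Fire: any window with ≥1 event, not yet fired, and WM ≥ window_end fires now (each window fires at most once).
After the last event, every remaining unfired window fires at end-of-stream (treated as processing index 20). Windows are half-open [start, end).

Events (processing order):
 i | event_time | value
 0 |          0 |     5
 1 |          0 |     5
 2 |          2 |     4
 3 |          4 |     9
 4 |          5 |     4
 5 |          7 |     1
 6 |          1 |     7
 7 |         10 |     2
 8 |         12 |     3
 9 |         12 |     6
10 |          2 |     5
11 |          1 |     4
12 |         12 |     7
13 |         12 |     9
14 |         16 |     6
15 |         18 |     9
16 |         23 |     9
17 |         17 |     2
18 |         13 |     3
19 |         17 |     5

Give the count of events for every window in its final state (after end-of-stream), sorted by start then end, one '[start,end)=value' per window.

[0,16)=11 [16,22)=4 [23,27)=1

i=0 t=0 v=5: → [0,4); WM=−∞
i=1 t=0 v=5: → [0,4); WM=−∞
i=2 t=2 v=4: → [0,6); WM=−∞
i=3 t=4 v=9: → [0,8); WM=2
i=4 t=5 v=4: → [0,9); WM=2
i=5 t=7 v=1: → [0,11); WM=2
i=6 t=1 v=7: DROP (t<2-0); WM=2
i=7 t=10 v=2: → [0,14); WM=8
i=8 t=12 v=3: → [0,16); WM=8
i=9 t=12 v=6: → [0,16); WM=8
i=10 t=2 v=5: DROP (t<8-0); WM=8
i=11 t=1 v=4: DROP (t<8-0); WM=10
i=12 t=12 v=7: → [0,16); WM=10
i=13 t=12 v=9: → [0,16); WM=10
i=14 t=16 v=6: → [16,20); WM=10
i=15 t=18 v=9: → [16,22); WM=16
i=16 t=23 v=9: → [23,27); WM=16
i=17 t=17 v=2: → [16,22); WM=16
i=18 t=13 v=3: DROP (t<16-0); WM=16
i=19 t=17 v=5: → [16,22); WM=21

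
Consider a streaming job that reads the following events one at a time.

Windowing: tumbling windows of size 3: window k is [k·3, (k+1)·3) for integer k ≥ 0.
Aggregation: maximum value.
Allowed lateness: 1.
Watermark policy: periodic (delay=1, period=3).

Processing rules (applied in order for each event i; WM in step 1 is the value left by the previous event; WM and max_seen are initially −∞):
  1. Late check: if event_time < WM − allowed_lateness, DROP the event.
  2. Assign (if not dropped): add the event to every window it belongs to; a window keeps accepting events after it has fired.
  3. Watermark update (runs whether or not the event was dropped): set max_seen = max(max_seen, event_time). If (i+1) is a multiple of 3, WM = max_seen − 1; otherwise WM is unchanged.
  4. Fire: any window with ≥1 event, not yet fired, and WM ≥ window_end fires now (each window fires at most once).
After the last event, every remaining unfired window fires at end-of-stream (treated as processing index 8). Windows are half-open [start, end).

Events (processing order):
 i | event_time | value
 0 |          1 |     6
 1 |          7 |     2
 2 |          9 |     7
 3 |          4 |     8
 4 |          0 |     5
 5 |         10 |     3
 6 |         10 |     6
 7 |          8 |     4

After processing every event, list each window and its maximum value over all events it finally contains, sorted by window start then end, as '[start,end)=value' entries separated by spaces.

i=0 t=1 v=6: → [0,3); WM=−∞
i=1 t=7 v=2: → [6,9); WM=−∞
i=2 t=9 v=7: → [9,12); WM=8; [0,3) fires=6
i=3 t=4 v=8: DROP (t<8-1); WM=8
i=4 t=0 v=5: DROP (t<8-1); WM=8
i=5 t=10 v=3: → [9,12); WM=9; [6,9) fires=2
i=6 t=10 v=6: → [9,12); WM=9
i=7 t=8 v=4: → [6,9); WM=9

[0,3)=6 [6,9)=4 [9,12)=7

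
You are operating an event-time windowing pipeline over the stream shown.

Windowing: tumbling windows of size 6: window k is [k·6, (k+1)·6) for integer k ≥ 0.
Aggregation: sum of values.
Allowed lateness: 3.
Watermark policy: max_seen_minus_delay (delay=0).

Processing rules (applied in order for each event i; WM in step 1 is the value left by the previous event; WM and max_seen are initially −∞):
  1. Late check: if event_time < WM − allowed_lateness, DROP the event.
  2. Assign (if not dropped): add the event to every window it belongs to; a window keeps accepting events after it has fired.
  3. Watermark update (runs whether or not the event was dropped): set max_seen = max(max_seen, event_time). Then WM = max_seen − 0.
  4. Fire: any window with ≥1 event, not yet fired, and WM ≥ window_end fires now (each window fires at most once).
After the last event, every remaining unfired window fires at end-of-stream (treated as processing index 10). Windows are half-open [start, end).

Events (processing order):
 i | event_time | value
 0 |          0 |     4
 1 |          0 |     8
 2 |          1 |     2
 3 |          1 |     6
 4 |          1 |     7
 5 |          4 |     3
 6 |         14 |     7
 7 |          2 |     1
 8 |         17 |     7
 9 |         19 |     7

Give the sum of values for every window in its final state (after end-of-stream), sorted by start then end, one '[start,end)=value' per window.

i=0 t=0 v=4: → [0,6); WM=0
i=1 t=0 v=8: → [0,6); WM=0
i=2 t=1 v=2: → [0,6); WM=1
i=3 t=1 v=6: → [0,6); WM=1
i=4 t=1 v=7: → [0,6); WM=1
i=5 t=4 v=3: → [0,6); WM=4
i=6 t=14 v=7: → [12,18); WM=14; [0,6) fires=30
i=7 t=2 v=1: DROP (t<14-3); WM=14
i=8 t=17 v=7: → [12,18); WM=17
i=9 t=19 v=7: → [18,24); WM=19; [12,18) fires=14

[0,6)=30 [12,18)=14 [18,24)=7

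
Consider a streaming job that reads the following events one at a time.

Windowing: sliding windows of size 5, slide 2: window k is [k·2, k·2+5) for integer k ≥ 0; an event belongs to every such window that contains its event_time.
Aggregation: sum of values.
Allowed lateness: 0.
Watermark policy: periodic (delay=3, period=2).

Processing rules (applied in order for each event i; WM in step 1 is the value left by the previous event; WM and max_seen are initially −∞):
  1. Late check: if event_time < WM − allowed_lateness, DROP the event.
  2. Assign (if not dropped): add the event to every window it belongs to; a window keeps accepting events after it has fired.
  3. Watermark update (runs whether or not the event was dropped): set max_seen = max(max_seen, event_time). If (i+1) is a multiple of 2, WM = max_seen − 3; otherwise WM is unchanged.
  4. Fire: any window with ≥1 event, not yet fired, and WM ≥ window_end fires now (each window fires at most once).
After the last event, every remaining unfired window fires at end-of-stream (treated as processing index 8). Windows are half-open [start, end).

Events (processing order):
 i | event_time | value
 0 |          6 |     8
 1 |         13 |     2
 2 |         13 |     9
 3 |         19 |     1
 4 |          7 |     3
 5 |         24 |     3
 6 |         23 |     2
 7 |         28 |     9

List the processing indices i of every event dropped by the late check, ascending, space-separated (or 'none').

4

i=0 t=6 v=8: → [6,11),[4,9),[2,7); WM=−∞
i=1 t=13 v=2: → [12,17),[10,15); WM=10; [2,7) fires=8 [4,9) fires=8
i=2 t=13 v=9: → [12,17),[10,15); WM=10
i=3 t=19 v=1: → [18,23),[16,21); WM=16; [6,11) fires=8 [10,15) fires=11
i=4 t=7 v=3: DROP (t<16-0); WM=16
i=5 t=24 v=3: → [24,29),[22,27),[20,25); WM=21; [12,17) fires=11 [16,21) fires=1
i=6 t=23 v=2: → [22,27),[20,25); WM=21
i=7 t=28 v=9: → [28,33),[26,31),[24,29); WM=25; [18,23) fires=1 [20,25) fires=5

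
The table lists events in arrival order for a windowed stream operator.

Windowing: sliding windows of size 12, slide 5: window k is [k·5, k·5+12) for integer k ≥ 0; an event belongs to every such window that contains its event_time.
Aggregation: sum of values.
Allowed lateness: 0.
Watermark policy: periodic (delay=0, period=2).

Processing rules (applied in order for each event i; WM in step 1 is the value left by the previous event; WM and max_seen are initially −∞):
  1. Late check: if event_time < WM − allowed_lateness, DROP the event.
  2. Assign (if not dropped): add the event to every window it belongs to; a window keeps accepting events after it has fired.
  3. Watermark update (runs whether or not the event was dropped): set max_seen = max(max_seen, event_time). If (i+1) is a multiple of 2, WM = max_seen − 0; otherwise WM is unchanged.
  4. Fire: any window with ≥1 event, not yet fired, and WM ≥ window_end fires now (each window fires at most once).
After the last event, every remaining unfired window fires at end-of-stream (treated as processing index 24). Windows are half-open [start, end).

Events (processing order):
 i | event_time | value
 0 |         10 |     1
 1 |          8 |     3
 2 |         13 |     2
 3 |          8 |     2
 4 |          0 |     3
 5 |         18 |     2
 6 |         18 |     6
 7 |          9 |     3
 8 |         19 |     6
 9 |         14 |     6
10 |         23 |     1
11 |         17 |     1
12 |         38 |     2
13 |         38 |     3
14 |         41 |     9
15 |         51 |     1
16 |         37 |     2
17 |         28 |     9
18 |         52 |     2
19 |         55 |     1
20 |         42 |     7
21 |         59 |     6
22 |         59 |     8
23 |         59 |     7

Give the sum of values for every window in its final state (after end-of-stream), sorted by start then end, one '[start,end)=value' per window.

i=0 t=10 v=1: → [10,22),[5,17),[0,12); WM=−∞
i=1 t=8 v=3: → [5,17),[0,12); WM=10
i=2 t=13 v=2: → [10,22),[5,17); WM=10
i=3 t=8 v=2: DROP (t<10-0); WM=13; [0,12) fires=4
i=4 t=0 v=3: DROP (t<13-0); WM=13
i=5 t=18 v=2: → [15,27),[10,22); WM=18; [5,17) fires=6
i=6 t=18 v=6: → [15,27),[10,22); WM=18
i=7 t=9 v=3: DROP (t<18-0); WM=18
i=8 t=19 v=6: → [15,27),[10,22); WM=18
i=9 t=14 v=6: DROP (t<18-0); WM=19
i=10 t=23 v=1: → [20,32),[15,27); WM=19
i=11 t=17 v=1: DROP (t<19-0); WM=23; [10,22) fires=17
i=12 t=38 v=2: → [35,47),[30,42); WM=23
i=13 t=38 v=3: → [35,47),[30,42); WM=38; [15,27) fires=15 [20,32) fires=1
i=14 t=41 v=9: → [40,52),[35,47),[30,42); WM=38
i=15 t=51 v=1: → [50,62),[45,57),[40,52); WM=51; [30,42) fires=14 [35,47) fires=14
i=16 t=37 v=2: DROP (t<51-0); WM=51
i=17 t=28 v=9: DROP (t<51-0); WM=51
i=18 t=52 v=2: → [50,62),[45,57); WM=51
i=19 t=55 v=1: → [55,67),[50,62),[45,57); WM=55; [40,52) fires=10
i=20 t=42 v=7: DROP (t<55-0); WM=55
i=21 t=59 v=6: → [55,67),[50,62); WM=59; [45,57) fires=4
i=22 t=59 v=8: → [55,67),[50,62); WM=59
i=23 t=59 v=7: → [55,67),[50,62); WM=59

[0,12)=4 [5,17)=6 [10,22)=17 [15,27)=15 [20,32)=1 [30,42)=14 [35,47)=14 [40,52)=10 [45,57)=4 [50,62)=25 [55,67)=22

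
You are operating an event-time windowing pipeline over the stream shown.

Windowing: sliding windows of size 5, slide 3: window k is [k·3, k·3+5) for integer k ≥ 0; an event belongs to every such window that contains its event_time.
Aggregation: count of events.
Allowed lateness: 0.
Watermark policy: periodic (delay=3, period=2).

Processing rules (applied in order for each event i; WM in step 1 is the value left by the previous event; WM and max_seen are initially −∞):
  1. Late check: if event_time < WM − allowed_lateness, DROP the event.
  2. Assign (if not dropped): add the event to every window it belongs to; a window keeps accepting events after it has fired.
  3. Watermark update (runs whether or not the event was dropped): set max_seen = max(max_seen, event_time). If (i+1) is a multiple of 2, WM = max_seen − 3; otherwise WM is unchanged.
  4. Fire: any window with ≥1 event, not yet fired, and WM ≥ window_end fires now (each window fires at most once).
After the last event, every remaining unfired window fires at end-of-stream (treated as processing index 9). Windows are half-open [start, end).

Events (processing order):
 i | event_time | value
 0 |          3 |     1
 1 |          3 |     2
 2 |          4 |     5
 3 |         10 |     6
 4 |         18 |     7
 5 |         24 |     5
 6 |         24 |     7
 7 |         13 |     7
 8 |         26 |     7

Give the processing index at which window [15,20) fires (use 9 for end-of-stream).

i=0 t=3 v=1: → [3,8),[0,5); WM=−∞
i=1 t=3 v=2: → [3,8),[0,5); WM=0
i=2 t=4 v=5: → [3,8),[0,5); WM=0
i=3 t=10 v=6: → [9,14),[6,11); WM=7; [0,5) fires=3
i=4 t=18 v=7: → [18,23),[15,20); WM=7
i=5 t=24 v=5: → [24,29),[21,26); WM=21; [3,8) fires=3 [6,11) fires=1 [9,14) fires=1 [15,20) fires=1
i=6 t=24 v=7: → [24,29),[21,26); WM=21
i=7 t=13 v=7: DROP (t<21-0); WM=21
i=8 t=26 v=7: → [24,29); WM=21

5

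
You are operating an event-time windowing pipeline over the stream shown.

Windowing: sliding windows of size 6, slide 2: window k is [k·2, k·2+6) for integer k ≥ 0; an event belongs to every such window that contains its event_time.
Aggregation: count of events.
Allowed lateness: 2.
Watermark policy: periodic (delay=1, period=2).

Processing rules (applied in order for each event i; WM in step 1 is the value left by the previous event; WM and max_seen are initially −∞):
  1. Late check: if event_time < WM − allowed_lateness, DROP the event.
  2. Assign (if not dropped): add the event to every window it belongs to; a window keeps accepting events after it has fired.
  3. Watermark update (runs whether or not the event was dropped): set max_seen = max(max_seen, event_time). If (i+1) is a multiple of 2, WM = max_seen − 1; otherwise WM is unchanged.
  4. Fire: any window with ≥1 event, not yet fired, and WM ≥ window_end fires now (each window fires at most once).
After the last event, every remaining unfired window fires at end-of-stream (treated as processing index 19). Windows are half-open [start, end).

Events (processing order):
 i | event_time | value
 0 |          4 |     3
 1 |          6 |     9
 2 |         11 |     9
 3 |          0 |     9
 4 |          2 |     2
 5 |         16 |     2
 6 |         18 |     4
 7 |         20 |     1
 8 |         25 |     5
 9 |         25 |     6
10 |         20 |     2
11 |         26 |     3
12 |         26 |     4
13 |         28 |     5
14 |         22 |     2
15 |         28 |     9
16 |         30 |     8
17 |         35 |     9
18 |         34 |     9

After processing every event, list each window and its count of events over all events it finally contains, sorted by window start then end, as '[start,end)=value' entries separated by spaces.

i=0 t=4 v=3: → [4,10),[2,8),[0,6); WM=−∞
i=1 t=6 v=9: → [6,12),[4,10),[2,8); WM=5
i=2 t=11 v=9: → [10,16),[8,14),[6,12); WM=5
i=3 t=0 v=9: DROP (t<5-2); WM=10; [0,6) fires=1 [2,8) fires=2 [4,10) fires=2
i=4 t=2 v=2: DROP (t<10-2); WM=10
i=5 t=16 v=2: → [16,22),[14,20),[12,18); WM=15; [6,12) fires=2 [8,14) fires=1
i=6 t=18 v=4: → [18,24),[16,22),[14,20); WM=15
i=7 t=20 v=1: → [20,26),[18,24),[16,22); WM=19; [10,16) fires=1 [12,18) fires=1
i=8 t=25 v=5: → [24,30),[22,28),[20,26); WM=19
i=9 t=25 v=6: → [24,30),[22,28),[20,26); WM=24; [14,20) fires=2 [16,22) fires=3 [18,24) fires=2
i=10 t=20 v=2: DROP (t<24-2); WM=24
i=11 t=26 v=3: → [26,32),[24,30),[22,28); WM=25
i=12 t=26 v=4: → [26,32),[24,30),[22,28); WM=25
i=13 t=28 v=5: → [28,34),[26,32),[24,30); WM=27; [20,26) fires=3
i=14 t=22 v=2: DROP (t<27-2); WM=27
i=15 t=28 v=9: → [28,34),[26,32),[24,30); WM=27
i=16 t=30 v=8: → [30,36),[28,34),[26,32); WM=27
i=17 t=35 v=9: → [34,40),[32,38),[30,36); WM=34; [22,28) fires=4 [24,30) fires=6 [26,32) fires=5 [28,34) fires=3
i=18 t=34 v=9: → [34,40),[32,38),[30,36); WM=34

[0,6)=1 [2,8)=2 [4,10)=2 [6,12)=2 [8,14)=1 [10,16)=1 [12,18)=1 [14,20)=2 [16,22)=3 [18,24)=2 [20,26)=3 [22,28)=4 [24,30)=6 [26,32)=5 [28,34)=3 [30,36)=3 [32,38)=2 [34,40)=2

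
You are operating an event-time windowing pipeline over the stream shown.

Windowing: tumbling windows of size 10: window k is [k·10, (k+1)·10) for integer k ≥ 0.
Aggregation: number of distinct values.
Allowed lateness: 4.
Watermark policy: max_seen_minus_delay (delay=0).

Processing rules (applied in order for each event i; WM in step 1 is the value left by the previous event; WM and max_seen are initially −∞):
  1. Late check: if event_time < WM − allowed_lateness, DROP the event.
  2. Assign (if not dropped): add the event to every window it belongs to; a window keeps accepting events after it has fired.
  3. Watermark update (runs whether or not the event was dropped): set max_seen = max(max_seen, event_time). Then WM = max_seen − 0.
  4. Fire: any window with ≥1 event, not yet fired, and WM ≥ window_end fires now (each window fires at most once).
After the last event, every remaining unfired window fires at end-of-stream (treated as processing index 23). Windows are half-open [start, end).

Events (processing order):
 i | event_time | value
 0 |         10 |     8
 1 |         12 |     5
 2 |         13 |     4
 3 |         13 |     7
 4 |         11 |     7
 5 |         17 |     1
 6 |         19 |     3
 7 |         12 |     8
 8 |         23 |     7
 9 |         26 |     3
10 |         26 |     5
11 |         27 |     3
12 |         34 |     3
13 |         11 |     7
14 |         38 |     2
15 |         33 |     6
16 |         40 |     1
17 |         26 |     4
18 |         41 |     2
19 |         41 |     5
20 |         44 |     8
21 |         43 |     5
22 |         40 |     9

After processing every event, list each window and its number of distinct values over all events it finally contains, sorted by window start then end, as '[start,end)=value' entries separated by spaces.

i=0 t=10 v=8: → [10,20); WM=10
i=1 t=12 v=5: → [10,20); WM=12
i=2 t=13 v=4: → [10,20); WM=13
i=3 t=13 v=7: → [10,20); WM=13
i=4 t=11 v=7: → [10,20); WM=13
i=5 t=17 v=1: → [10,20); WM=17
i=6 t=19 v=3: → [10,20); WM=19
i=7 t=12 v=8: DROP (t<19-4); WM=19
i=8 t=23 v=7: → [20,30); WM=23; [10,20) fires=6
i=9 t=26 v=3: → [20,30); WM=26
i=10 t=26 v=5: → [20,30); WM=26
i=11 t=27 v=3: → [20,30); WM=27
i=12 t=34 v=3: → [30,40); WM=34; [20,30) fires=3
i=13 t=11 v=7: DROP (t<34-4); WM=34
i=14 t=38 v=2: → [30,40); WM=38
i=15 t=33 v=6: DROP (t<38-4); WM=38
i=16 t=40 v=1: → [40,50); WM=40; [30,40) fires=2
i=17 t=26 v=4: DROP (t<40-4); WM=40
i=18 t=41 v=2: → [40,50); WM=41
i=19 t=41 v=5: → [40,50); WM=41
i=20 t=44 v=8: → [40,50); WM=44
i=21 t=43 v=5: → [40,50); WM=44
i=22 t=40 v=9: → [40,50); WM=44

[10,20)=6 [20,30)=3 [30,40)=2 [40,50)=5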